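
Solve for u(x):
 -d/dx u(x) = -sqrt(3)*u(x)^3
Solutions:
 u(x) = -sqrt(2)*sqrt(-1/(C1 + sqrt(3)*x))/2
 u(x) = sqrt(2)*sqrt(-1/(C1 + sqrt(3)*x))/2


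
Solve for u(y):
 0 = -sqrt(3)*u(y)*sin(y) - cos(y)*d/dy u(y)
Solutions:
 u(y) = C1*cos(y)^(sqrt(3))


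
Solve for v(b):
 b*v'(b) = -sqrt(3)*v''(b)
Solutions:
 v(b) = C1 + C2*erf(sqrt(2)*3^(3/4)*b/6)


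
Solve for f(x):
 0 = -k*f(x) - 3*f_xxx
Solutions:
 f(x) = C1*exp(3^(2/3)*x*(-k)^(1/3)/3) + C2*exp(x*(-k)^(1/3)*(-3^(2/3) + 3*3^(1/6)*I)/6) + C3*exp(-x*(-k)^(1/3)*(3^(2/3) + 3*3^(1/6)*I)/6)


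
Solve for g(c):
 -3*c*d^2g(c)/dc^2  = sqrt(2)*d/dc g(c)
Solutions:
 g(c) = C1 + C2*c^(1 - sqrt(2)/3)


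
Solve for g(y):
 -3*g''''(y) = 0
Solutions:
 g(y) = C1 + C2*y + C3*y^2 + C4*y^3


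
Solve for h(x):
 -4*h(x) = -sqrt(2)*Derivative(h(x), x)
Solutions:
 h(x) = C1*exp(2*sqrt(2)*x)


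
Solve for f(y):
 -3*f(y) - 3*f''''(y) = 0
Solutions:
 f(y) = (C1*sin(sqrt(2)*y/2) + C2*cos(sqrt(2)*y/2))*exp(-sqrt(2)*y/2) + (C3*sin(sqrt(2)*y/2) + C4*cos(sqrt(2)*y/2))*exp(sqrt(2)*y/2)


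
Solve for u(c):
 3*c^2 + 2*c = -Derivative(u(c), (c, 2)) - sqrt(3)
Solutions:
 u(c) = C1 + C2*c - c^4/4 - c^3/3 - sqrt(3)*c^2/2


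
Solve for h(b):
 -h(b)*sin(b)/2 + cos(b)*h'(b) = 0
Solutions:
 h(b) = C1/sqrt(cos(b))


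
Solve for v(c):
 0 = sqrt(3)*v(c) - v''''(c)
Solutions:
 v(c) = C1*exp(-3^(1/8)*c) + C2*exp(3^(1/8)*c) + C3*sin(3^(1/8)*c) + C4*cos(3^(1/8)*c)


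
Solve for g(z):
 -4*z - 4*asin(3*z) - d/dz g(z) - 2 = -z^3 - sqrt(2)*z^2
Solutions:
 g(z) = C1 + z^4/4 + sqrt(2)*z^3/3 - 2*z^2 - 4*z*asin(3*z) - 2*z - 4*sqrt(1 - 9*z^2)/3


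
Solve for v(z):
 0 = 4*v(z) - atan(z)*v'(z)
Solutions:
 v(z) = C1*exp(4*Integral(1/atan(z), z))


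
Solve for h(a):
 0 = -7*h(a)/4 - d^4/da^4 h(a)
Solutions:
 h(a) = (C1*sin(7^(1/4)*a/2) + C2*cos(7^(1/4)*a/2))*exp(-7^(1/4)*a/2) + (C3*sin(7^(1/4)*a/2) + C4*cos(7^(1/4)*a/2))*exp(7^(1/4)*a/2)


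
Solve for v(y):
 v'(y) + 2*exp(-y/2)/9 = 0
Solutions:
 v(y) = C1 + 4*exp(-y/2)/9


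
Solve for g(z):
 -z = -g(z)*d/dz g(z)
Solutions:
 g(z) = -sqrt(C1 + z^2)
 g(z) = sqrt(C1 + z^2)


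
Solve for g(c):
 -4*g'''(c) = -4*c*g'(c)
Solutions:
 g(c) = C1 + Integral(C2*airyai(c) + C3*airybi(c), c)


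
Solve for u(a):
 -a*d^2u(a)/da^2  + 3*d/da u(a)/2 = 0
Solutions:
 u(a) = C1 + C2*a^(5/2)


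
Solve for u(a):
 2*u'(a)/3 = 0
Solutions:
 u(a) = C1


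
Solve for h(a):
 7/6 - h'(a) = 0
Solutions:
 h(a) = C1 + 7*a/6


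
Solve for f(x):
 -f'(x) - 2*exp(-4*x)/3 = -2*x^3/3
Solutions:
 f(x) = C1 + x^4/6 + exp(-4*x)/6


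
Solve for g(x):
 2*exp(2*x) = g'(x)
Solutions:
 g(x) = C1 + exp(2*x)


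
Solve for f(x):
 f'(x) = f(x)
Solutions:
 f(x) = C1*exp(x)


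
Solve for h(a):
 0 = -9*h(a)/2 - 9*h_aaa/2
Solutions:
 h(a) = C3*exp(-a) + (C1*sin(sqrt(3)*a/2) + C2*cos(sqrt(3)*a/2))*exp(a/2)


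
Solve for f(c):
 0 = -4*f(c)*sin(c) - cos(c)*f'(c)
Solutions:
 f(c) = C1*cos(c)^4


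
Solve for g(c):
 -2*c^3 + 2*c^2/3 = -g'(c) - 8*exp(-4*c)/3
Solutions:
 g(c) = C1 + c^4/2 - 2*c^3/9 + 2*exp(-4*c)/3


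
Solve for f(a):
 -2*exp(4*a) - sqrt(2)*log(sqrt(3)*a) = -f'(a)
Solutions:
 f(a) = C1 + sqrt(2)*a*log(a) + sqrt(2)*a*(-1 + log(3)/2) + exp(4*a)/2


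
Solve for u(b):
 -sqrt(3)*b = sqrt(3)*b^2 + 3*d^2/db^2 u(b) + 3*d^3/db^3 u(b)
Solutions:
 u(b) = C1 + C2*b + C3*exp(-b) - sqrt(3)*b^4/36 + sqrt(3)*b^3/18 - sqrt(3)*b^2/6


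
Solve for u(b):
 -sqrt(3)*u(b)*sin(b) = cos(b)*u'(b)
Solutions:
 u(b) = C1*cos(b)^(sqrt(3))


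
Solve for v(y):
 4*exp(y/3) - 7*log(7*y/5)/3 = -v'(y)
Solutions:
 v(y) = C1 + 7*y*log(y)/3 + 7*y*(-log(5) - 1 + log(7))/3 - 12*exp(y/3)


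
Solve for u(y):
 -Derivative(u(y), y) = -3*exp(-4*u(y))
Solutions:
 u(y) = log(-I*(C1 + 12*y)^(1/4))
 u(y) = log(I*(C1 + 12*y)^(1/4))
 u(y) = log(-(C1 + 12*y)^(1/4))
 u(y) = log(C1 + 12*y)/4


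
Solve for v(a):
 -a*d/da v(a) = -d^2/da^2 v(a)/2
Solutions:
 v(a) = C1 + C2*erfi(a)


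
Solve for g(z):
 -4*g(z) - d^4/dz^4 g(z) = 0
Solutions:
 g(z) = (C1*sin(z) + C2*cos(z))*exp(-z) + (C3*sin(z) + C4*cos(z))*exp(z)


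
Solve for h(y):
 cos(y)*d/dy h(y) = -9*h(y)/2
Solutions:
 h(y) = C1*(sin(y) - 1)^(1/4)*(sin(y)^2 - 2*sin(y) + 1)/((sin(y) + 1)^(1/4)*(sin(y)^2 + 2*sin(y) + 1))


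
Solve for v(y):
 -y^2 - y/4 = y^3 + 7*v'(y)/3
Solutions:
 v(y) = C1 - 3*y^4/28 - y^3/7 - 3*y^2/56


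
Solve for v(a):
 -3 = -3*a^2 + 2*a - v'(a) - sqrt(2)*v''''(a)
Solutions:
 v(a) = C1 + C4*exp(-2^(5/6)*a/2) - a^3 + a^2 + 3*a + (C2*sin(2^(5/6)*sqrt(3)*a/4) + C3*cos(2^(5/6)*sqrt(3)*a/4))*exp(2^(5/6)*a/4)


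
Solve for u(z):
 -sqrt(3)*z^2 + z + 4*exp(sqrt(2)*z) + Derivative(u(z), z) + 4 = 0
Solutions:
 u(z) = C1 + sqrt(3)*z^3/3 - z^2/2 - 4*z - 2*sqrt(2)*exp(sqrt(2)*z)


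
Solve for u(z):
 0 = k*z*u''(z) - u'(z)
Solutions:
 u(z) = C1 + z^(((re(k) + 1)*re(k) + im(k)^2)/(re(k)^2 + im(k)^2))*(C2*sin(log(z)*Abs(im(k))/(re(k)^2 + im(k)^2)) + C3*cos(log(z)*im(k)/(re(k)^2 + im(k)^2)))


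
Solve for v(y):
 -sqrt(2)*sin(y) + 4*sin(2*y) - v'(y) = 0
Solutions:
 v(y) = C1 + 4*sin(y)^2 + sqrt(2)*cos(y)


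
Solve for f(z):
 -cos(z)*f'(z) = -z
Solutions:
 f(z) = C1 + Integral(z/cos(z), z)


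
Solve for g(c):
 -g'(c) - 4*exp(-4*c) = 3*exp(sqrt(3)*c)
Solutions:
 g(c) = C1 - sqrt(3)*exp(sqrt(3)*c) + exp(-4*c)


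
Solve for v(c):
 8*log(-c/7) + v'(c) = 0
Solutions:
 v(c) = C1 - 8*c*log(-c) + 8*c*(1 + log(7))


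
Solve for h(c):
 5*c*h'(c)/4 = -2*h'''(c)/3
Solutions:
 h(c) = C1 + Integral(C2*airyai(-15^(1/3)*c/2) + C3*airybi(-15^(1/3)*c/2), c)


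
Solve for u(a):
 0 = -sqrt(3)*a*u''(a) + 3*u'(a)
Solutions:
 u(a) = C1 + C2*a^(1 + sqrt(3))


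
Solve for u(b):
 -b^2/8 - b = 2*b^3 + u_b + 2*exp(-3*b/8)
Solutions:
 u(b) = C1 - b^4/2 - b^3/24 - b^2/2 + 16*exp(-3*b/8)/3


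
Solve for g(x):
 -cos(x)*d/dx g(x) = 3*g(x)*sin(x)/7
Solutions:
 g(x) = C1*cos(x)^(3/7)


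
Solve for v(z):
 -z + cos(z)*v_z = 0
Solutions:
 v(z) = C1 + Integral(z/cos(z), z)


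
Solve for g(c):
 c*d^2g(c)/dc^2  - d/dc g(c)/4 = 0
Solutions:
 g(c) = C1 + C2*c^(5/4)


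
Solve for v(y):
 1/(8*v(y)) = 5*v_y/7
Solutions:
 v(y) = -sqrt(C1 + 35*y)/10
 v(y) = sqrt(C1 + 35*y)/10


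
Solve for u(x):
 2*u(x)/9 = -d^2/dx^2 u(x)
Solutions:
 u(x) = C1*sin(sqrt(2)*x/3) + C2*cos(sqrt(2)*x/3)


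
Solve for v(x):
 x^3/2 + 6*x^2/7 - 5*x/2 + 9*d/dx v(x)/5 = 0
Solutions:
 v(x) = C1 - 5*x^4/72 - 10*x^3/63 + 25*x^2/36


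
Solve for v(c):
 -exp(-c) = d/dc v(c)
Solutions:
 v(c) = C1 + exp(-c)


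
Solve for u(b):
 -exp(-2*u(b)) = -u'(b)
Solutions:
 u(b) = log(-sqrt(C1 + 2*b))
 u(b) = log(C1 + 2*b)/2


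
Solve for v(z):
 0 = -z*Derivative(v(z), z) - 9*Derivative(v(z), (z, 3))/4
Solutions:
 v(z) = C1 + Integral(C2*airyai(-2^(2/3)*3^(1/3)*z/3) + C3*airybi(-2^(2/3)*3^(1/3)*z/3), z)


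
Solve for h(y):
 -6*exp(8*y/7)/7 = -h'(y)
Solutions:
 h(y) = C1 + 3*exp(8*y/7)/4


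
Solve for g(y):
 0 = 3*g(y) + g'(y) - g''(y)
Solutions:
 g(y) = C1*exp(y*(1 - sqrt(13))/2) + C2*exp(y*(1 + sqrt(13))/2)


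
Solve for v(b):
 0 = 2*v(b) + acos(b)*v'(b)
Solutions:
 v(b) = C1*exp(-2*Integral(1/acos(b), b))


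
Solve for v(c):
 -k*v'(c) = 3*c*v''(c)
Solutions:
 v(c) = C1 + c^(1 - re(k)/3)*(C2*sin(log(c)*Abs(im(k))/3) + C3*cos(log(c)*im(k)/3))


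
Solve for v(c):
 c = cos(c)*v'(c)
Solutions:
 v(c) = C1 + Integral(c/cos(c), c)


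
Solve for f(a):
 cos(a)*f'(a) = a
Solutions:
 f(a) = C1 + Integral(a/cos(a), a)


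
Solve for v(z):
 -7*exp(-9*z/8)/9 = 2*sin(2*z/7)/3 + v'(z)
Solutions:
 v(z) = C1 + 7*cos(2*z/7)/3 + 56*exp(-9*z/8)/81


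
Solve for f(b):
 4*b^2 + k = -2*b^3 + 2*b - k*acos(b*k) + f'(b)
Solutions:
 f(b) = C1 + b^4/2 + 4*b^3/3 - b^2 + b*k + k*Piecewise((b*acos(b*k) - sqrt(-b^2*k^2 + 1)/k, Ne(k, 0)), (pi*b/2, True))


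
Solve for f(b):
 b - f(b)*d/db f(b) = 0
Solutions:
 f(b) = -sqrt(C1 + b^2)
 f(b) = sqrt(C1 + b^2)


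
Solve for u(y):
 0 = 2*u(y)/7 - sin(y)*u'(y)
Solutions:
 u(y) = C1*(cos(y) - 1)^(1/7)/(cos(y) + 1)^(1/7)


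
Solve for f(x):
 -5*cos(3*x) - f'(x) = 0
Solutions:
 f(x) = C1 - 5*sin(3*x)/3


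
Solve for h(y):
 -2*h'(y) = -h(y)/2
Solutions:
 h(y) = C1*exp(y/4)


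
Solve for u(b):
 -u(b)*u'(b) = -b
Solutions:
 u(b) = -sqrt(C1 + b^2)
 u(b) = sqrt(C1 + b^2)


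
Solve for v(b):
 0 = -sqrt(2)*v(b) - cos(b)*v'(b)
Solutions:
 v(b) = C1*(sin(b) - 1)^(sqrt(2)/2)/(sin(b) + 1)^(sqrt(2)/2)


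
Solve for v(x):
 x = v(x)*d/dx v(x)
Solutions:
 v(x) = -sqrt(C1 + x^2)
 v(x) = sqrt(C1 + x^2)


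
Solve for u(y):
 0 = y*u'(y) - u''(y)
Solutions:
 u(y) = C1 + C2*erfi(sqrt(2)*y/2)


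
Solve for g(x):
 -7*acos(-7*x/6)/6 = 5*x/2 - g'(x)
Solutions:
 g(x) = C1 + 5*x^2/4 + 7*x*acos(-7*x/6)/6 + sqrt(36 - 49*x^2)/6


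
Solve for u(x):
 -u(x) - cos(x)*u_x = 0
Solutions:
 u(x) = C1*sqrt(sin(x) - 1)/sqrt(sin(x) + 1)


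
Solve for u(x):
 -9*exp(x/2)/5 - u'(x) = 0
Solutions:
 u(x) = C1 - 18*exp(x/2)/5


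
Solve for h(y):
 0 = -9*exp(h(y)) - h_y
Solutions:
 h(y) = log(1/(C1 + 9*y))


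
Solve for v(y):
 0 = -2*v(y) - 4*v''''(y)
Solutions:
 v(y) = (C1*sin(2^(1/4)*y/2) + C2*cos(2^(1/4)*y/2))*exp(-2^(1/4)*y/2) + (C3*sin(2^(1/4)*y/2) + C4*cos(2^(1/4)*y/2))*exp(2^(1/4)*y/2)


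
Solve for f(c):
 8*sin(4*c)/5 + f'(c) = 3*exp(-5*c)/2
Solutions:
 f(c) = C1 + 2*cos(4*c)/5 - 3*exp(-5*c)/10


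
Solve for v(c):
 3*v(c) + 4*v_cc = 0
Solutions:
 v(c) = C1*sin(sqrt(3)*c/2) + C2*cos(sqrt(3)*c/2)


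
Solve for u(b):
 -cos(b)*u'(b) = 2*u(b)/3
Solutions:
 u(b) = C1*(sin(b) - 1)^(1/3)/(sin(b) + 1)^(1/3)


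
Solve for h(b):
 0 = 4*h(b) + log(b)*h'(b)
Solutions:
 h(b) = C1*exp(-4*li(b))


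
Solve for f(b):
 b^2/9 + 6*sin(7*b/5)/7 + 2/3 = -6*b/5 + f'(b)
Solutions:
 f(b) = C1 + b^3/27 + 3*b^2/5 + 2*b/3 - 30*cos(7*b/5)/49


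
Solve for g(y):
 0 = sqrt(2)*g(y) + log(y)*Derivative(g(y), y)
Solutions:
 g(y) = C1*exp(-sqrt(2)*li(y))


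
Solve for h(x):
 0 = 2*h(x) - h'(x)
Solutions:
 h(x) = C1*exp(2*x)


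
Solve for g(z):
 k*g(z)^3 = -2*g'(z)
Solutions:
 g(z) = -sqrt(-1/(C1 - k*z))
 g(z) = sqrt(-1/(C1 - k*z))


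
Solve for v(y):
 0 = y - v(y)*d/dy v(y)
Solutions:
 v(y) = -sqrt(C1 + y^2)
 v(y) = sqrt(C1 + y^2)


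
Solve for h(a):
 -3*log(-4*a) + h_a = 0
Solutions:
 h(a) = C1 + 3*a*log(-a) + 3*a*(-1 + 2*log(2))


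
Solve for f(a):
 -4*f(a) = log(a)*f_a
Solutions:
 f(a) = C1*exp(-4*li(a))


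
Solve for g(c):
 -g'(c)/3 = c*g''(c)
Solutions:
 g(c) = C1 + C2*c^(2/3)


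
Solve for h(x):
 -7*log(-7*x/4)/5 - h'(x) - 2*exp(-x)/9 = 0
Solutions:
 h(x) = C1 - 7*x*log(-x)/5 + 7*x*(-log(7) + 1 + 2*log(2))/5 + 2*exp(-x)/9


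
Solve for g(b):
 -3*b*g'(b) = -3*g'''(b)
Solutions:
 g(b) = C1 + Integral(C2*airyai(b) + C3*airybi(b), b)


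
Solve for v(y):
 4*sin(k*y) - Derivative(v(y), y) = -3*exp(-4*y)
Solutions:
 v(y) = C1 - 3*exp(-4*y)/4 - 4*cos(k*y)/k


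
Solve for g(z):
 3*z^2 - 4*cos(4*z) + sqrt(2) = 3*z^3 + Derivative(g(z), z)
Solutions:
 g(z) = C1 - 3*z^4/4 + z^3 + sqrt(2)*z - sin(4*z)


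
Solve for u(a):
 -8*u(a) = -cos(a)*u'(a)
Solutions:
 u(a) = C1*(sin(a)^4 + 4*sin(a)^3 + 6*sin(a)^2 + 4*sin(a) + 1)/(sin(a)^4 - 4*sin(a)^3 + 6*sin(a)^2 - 4*sin(a) + 1)


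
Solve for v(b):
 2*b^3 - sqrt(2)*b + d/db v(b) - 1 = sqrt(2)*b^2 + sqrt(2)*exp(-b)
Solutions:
 v(b) = C1 - b^4/2 + sqrt(2)*b^3/3 + sqrt(2)*b^2/2 + b - sqrt(2)*exp(-b)


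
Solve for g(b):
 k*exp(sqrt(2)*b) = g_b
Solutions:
 g(b) = C1 + sqrt(2)*k*exp(sqrt(2)*b)/2


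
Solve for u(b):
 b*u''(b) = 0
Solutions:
 u(b) = C1 + C2*b


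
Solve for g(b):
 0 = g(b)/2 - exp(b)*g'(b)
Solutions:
 g(b) = C1*exp(-exp(-b)/2)


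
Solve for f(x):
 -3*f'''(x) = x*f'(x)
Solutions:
 f(x) = C1 + Integral(C2*airyai(-3^(2/3)*x/3) + C3*airybi(-3^(2/3)*x/3), x)


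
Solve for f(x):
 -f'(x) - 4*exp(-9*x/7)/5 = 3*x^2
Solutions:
 f(x) = C1 - x^3 + 28*exp(-9*x/7)/45


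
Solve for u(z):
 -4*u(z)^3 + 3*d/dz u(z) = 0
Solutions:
 u(z) = -sqrt(6)*sqrt(-1/(C1 + 4*z))/2
 u(z) = sqrt(6)*sqrt(-1/(C1 + 4*z))/2


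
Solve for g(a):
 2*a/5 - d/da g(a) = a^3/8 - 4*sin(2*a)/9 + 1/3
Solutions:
 g(a) = C1 - a^4/32 + a^2/5 - a/3 - 2*cos(2*a)/9


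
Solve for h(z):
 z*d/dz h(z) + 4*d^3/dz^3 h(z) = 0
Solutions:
 h(z) = C1 + Integral(C2*airyai(-2^(1/3)*z/2) + C3*airybi(-2^(1/3)*z/2), z)


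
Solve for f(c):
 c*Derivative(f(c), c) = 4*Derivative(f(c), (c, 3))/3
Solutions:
 f(c) = C1 + Integral(C2*airyai(6^(1/3)*c/2) + C3*airybi(6^(1/3)*c/2), c)


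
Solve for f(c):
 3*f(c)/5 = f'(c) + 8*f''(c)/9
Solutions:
 f(c) = C1*exp(3*c*(-15 + sqrt(705))/80) + C2*exp(-3*c*(15 + sqrt(705))/80)


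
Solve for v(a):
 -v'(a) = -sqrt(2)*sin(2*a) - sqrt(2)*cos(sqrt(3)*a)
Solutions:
 v(a) = C1 + sqrt(6)*sin(sqrt(3)*a)/3 - sqrt(2)*cos(2*a)/2


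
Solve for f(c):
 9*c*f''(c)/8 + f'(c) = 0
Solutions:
 f(c) = C1 + C2*c^(1/9)


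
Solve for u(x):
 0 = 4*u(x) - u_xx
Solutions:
 u(x) = C1*exp(-2*x) + C2*exp(2*x)


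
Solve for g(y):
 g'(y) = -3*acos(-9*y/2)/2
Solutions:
 g(y) = C1 - 3*y*acos(-9*y/2)/2 - sqrt(4 - 81*y^2)/6


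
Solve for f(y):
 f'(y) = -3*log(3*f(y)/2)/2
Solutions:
 -2*Integral(1/(-log(_y) - log(3) + log(2)), (_y, f(y)))/3 = C1 - y


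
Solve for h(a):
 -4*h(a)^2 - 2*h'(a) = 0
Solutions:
 h(a) = 1/(C1 + 2*a)


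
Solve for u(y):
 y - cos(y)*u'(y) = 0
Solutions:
 u(y) = C1 + Integral(y/cos(y), y)


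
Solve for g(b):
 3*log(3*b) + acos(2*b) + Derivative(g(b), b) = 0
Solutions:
 g(b) = C1 - 3*b*log(b) - b*acos(2*b) - 3*b*log(3) + 3*b + sqrt(1 - 4*b^2)/2


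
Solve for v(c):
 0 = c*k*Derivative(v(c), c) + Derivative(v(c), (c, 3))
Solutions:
 v(c) = C1 + Integral(C2*airyai(c*(-k)^(1/3)) + C3*airybi(c*(-k)^(1/3)), c)


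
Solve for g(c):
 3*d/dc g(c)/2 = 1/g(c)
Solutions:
 g(c) = -sqrt(C1 + 12*c)/3
 g(c) = sqrt(C1 + 12*c)/3


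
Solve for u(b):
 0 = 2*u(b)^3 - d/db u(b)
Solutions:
 u(b) = -sqrt(2)*sqrt(-1/(C1 + 2*b))/2
 u(b) = sqrt(2)*sqrt(-1/(C1 + 2*b))/2


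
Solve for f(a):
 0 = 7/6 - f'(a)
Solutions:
 f(a) = C1 + 7*a/6


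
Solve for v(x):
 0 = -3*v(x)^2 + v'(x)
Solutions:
 v(x) = -1/(C1 + 3*x)


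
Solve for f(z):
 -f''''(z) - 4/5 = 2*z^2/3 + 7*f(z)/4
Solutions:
 f(z) = -8*z^2/21 + (C1*sin(7^(1/4)*z/2) + C2*cos(7^(1/4)*z/2))*exp(-7^(1/4)*z/2) + (C3*sin(7^(1/4)*z/2) + C4*cos(7^(1/4)*z/2))*exp(7^(1/4)*z/2) - 16/35


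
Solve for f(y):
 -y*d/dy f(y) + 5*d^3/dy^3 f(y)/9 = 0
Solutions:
 f(y) = C1 + Integral(C2*airyai(15^(2/3)*y/5) + C3*airybi(15^(2/3)*y/5), y)


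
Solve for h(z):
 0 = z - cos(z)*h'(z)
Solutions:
 h(z) = C1 + Integral(z/cos(z), z)


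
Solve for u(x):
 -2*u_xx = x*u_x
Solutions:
 u(x) = C1 + C2*erf(x/2)


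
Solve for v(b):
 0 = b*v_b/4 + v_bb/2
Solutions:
 v(b) = C1 + C2*erf(b/2)


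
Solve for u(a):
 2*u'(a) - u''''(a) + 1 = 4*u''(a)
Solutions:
 u(a) = C1 + C2*exp(a*(-3*(1 + sqrt(273)/9)^(1/3) + 4/(1 + sqrt(273)/9)^(1/3))/6)*sin(sqrt(3)*a*(4/(1 + sqrt(273)/9)^(1/3) + 3*(1 + sqrt(273)/9)^(1/3))/6) + C3*exp(a*(-3*(1 + sqrt(273)/9)^(1/3) + 4/(1 + sqrt(273)/9)^(1/3))/6)*cos(sqrt(3)*a*(4/(1 + sqrt(273)/9)^(1/3) + 3*(1 + sqrt(273)/9)^(1/3))/6) + C4*exp(a*(-4/(3*(1 + sqrt(273)/9)^(1/3)) + (1 + sqrt(273)/9)^(1/3))) - a/2


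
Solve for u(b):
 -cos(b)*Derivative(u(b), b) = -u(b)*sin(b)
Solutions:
 u(b) = C1/cos(b)


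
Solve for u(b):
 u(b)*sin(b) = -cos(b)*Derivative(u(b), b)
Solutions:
 u(b) = C1*cos(b)


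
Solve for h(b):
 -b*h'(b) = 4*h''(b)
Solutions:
 h(b) = C1 + C2*erf(sqrt(2)*b/4)


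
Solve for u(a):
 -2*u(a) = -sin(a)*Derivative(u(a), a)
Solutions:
 u(a) = C1*(cos(a) - 1)/(cos(a) + 1)


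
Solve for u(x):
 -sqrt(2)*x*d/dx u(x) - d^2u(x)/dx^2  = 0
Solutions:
 u(x) = C1 + C2*erf(2^(3/4)*x/2)


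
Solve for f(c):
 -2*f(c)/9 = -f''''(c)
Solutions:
 f(c) = C1*exp(-2^(1/4)*sqrt(3)*c/3) + C2*exp(2^(1/4)*sqrt(3)*c/3) + C3*sin(2^(1/4)*sqrt(3)*c/3) + C4*cos(2^(1/4)*sqrt(3)*c/3)


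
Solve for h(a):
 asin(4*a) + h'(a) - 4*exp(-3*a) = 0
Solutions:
 h(a) = C1 - a*asin(4*a) - sqrt(1 - 16*a^2)/4 - 4*exp(-3*a)/3


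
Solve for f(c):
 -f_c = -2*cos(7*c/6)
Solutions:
 f(c) = C1 + 12*sin(7*c/6)/7


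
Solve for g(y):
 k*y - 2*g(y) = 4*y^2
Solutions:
 g(y) = y*(k - 4*y)/2


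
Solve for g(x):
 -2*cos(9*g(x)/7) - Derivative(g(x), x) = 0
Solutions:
 2*x - 7*log(sin(9*g(x)/7) - 1)/18 + 7*log(sin(9*g(x)/7) + 1)/18 = C1


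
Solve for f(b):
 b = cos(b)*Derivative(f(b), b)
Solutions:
 f(b) = C1 + Integral(b/cos(b), b)


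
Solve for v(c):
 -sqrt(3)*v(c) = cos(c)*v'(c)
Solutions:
 v(c) = C1*(sin(c) - 1)^(sqrt(3)/2)/(sin(c) + 1)^(sqrt(3)/2)


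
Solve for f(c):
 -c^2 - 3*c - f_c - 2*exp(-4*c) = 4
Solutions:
 f(c) = C1 - c^3/3 - 3*c^2/2 - 4*c + exp(-4*c)/2


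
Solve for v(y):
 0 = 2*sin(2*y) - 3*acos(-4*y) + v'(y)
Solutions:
 v(y) = C1 + 3*y*acos(-4*y) + 3*sqrt(1 - 16*y^2)/4 + cos(2*y)


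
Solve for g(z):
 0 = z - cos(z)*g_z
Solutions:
 g(z) = C1 + Integral(z/cos(z), z)


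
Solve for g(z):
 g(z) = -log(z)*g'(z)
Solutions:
 g(z) = C1*exp(-li(z))


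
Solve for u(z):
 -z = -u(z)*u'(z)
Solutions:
 u(z) = -sqrt(C1 + z^2)
 u(z) = sqrt(C1 + z^2)


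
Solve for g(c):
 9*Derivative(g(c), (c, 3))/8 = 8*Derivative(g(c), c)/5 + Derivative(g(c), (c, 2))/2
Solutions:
 g(c) = C1 + C2*exp(2*c*(5 - sqrt(745))/45) + C3*exp(2*c*(5 + sqrt(745))/45)


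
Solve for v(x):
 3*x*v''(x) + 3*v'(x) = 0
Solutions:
 v(x) = C1 + C2*log(x)


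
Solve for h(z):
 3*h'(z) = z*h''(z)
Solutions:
 h(z) = C1 + C2*z^4


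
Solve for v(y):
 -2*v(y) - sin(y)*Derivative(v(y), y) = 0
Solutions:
 v(y) = C1*(cos(y) + 1)/(cos(y) - 1)


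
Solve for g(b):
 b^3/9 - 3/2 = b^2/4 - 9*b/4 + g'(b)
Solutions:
 g(b) = C1 + b^4/36 - b^3/12 + 9*b^2/8 - 3*b/2


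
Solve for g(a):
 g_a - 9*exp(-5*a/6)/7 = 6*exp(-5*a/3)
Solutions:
 g(a) = C1 - 18*exp(-5*a/3)/5 - 54*exp(-5*a/6)/35


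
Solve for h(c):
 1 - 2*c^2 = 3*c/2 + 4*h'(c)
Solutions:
 h(c) = C1 - c^3/6 - 3*c^2/16 + c/4


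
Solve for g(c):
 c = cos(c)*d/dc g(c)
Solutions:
 g(c) = C1 + Integral(c/cos(c), c)


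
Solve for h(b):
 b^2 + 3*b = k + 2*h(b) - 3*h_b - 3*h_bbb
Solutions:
 h(b) = C1*exp(3^(1/3)*b*(-(3 + 2*sqrt(3))^(1/3) + 3^(1/3)/(3 + 2*sqrt(3))^(1/3))/6)*sin(3^(1/6)*b*(3/(3 + 2*sqrt(3))^(1/3) + 3^(2/3)*(3 + 2*sqrt(3))^(1/3))/6) + C2*exp(3^(1/3)*b*(-(3 + 2*sqrt(3))^(1/3) + 3^(1/3)/(3 + 2*sqrt(3))^(1/3))/6)*cos(3^(1/6)*b*(3/(3 + 2*sqrt(3))^(1/3) + 3^(2/3)*(3 + 2*sqrt(3))^(1/3))/6) + C3*exp(-3^(1/3)*b*(-(3 + 2*sqrt(3))^(1/3) + 3^(1/3)/(3 + 2*sqrt(3))^(1/3))/3) + b^2/2 + 3*b - k/2 + 9/2


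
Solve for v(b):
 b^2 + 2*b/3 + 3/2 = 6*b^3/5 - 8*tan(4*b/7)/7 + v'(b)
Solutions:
 v(b) = C1 - 3*b^4/10 + b^3/3 + b^2/3 + 3*b/2 - 2*log(cos(4*b/7))


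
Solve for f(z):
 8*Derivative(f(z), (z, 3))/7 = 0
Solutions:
 f(z) = C1 + C2*z + C3*z^2


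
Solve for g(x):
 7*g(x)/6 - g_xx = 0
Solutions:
 g(x) = C1*exp(-sqrt(42)*x/6) + C2*exp(sqrt(42)*x/6)


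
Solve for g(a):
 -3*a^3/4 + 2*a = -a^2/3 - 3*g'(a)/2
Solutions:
 g(a) = C1 + a^4/8 - 2*a^3/27 - 2*a^2/3


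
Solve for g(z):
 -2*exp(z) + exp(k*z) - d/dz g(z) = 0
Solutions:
 g(z) = C1 - 2*exp(z) + exp(k*z)/k


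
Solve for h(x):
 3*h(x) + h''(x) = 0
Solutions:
 h(x) = C1*sin(sqrt(3)*x) + C2*cos(sqrt(3)*x)


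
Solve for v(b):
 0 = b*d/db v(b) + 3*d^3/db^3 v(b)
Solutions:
 v(b) = C1 + Integral(C2*airyai(-3^(2/3)*b/3) + C3*airybi(-3^(2/3)*b/3), b)


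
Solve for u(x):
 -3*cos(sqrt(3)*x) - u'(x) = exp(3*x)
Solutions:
 u(x) = C1 - exp(3*x)/3 - sqrt(3)*sin(sqrt(3)*x)


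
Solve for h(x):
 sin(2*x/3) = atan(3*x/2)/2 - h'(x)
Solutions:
 h(x) = C1 + x*atan(3*x/2)/2 - log(9*x^2 + 4)/6 + 3*cos(2*x/3)/2


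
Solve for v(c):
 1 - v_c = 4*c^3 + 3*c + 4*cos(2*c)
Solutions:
 v(c) = C1 - c^4 - 3*c^2/2 + c - 2*sin(2*c)


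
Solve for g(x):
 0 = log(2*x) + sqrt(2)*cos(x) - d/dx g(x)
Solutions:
 g(x) = C1 + x*log(x) - x + x*log(2) + sqrt(2)*sin(x)


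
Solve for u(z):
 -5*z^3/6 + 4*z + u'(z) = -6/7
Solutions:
 u(z) = C1 + 5*z^4/24 - 2*z^2 - 6*z/7


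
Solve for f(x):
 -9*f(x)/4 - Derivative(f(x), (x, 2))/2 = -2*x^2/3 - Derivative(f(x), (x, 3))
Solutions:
 f(x) = C3*exp(3*x/2) + 8*x^2/27 + (C1*sin(sqrt(5)*x/2) + C2*cos(sqrt(5)*x/2))*exp(-x/2) - 32/243


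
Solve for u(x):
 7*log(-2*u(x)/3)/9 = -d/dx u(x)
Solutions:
 9*Integral(1/(log(-_y) - log(3) + log(2)), (_y, u(x)))/7 = C1 - x


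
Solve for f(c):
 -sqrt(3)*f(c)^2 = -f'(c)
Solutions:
 f(c) = -1/(C1 + sqrt(3)*c)


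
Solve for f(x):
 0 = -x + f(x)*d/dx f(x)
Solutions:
 f(x) = -sqrt(C1 + x^2)
 f(x) = sqrt(C1 + x^2)


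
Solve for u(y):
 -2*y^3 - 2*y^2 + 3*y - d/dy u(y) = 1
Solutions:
 u(y) = C1 - y^4/2 - 2*y^3/3 + 3*y^2/2 - y


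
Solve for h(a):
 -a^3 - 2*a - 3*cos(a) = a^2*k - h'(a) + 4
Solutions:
 h(a) = C1 + a^4/4 + a^3*k/3 + a^2 + 4*a + 3*sin(a)


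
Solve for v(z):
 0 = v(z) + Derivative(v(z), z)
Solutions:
 v(z) = C1*exp(-z)


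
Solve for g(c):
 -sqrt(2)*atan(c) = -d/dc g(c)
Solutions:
 g(c) = C1 + sqrt(2)*(c*atan(c) - log(c^2 + 1)/2)


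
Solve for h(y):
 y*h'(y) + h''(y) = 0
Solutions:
 h(y) = C1 + C2*erf(sqrt(2)*y/2)


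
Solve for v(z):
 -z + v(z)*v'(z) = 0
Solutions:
 v(z) = -sqrt(C1 + z^2)
 v(z) = sqrt(C1 + z^2)


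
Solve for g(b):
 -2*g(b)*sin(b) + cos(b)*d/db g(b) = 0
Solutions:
 g(b) = C1/cos(b)^2


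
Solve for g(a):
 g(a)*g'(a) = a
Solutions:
 g(a) = -sqrt(C1 + a^2)
 g(a) = sqrt(C1 + a^2)


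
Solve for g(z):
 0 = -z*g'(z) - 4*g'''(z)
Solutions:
 g(z) = C1 + Integral(C2*airyai(-2^(1/3)*z/2) + C3*airybi(-2^(1/3)*z/2), z)


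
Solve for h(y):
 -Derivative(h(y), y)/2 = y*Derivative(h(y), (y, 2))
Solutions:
 h(y) = C1 + C2*sqrt(y)


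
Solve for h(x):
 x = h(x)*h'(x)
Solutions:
 h(x) = -sqrt(C1 + x^2)
 h(x) = sqrt(C1 + x^2)


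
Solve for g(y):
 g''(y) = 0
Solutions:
 g(y) = C1 + C2*y


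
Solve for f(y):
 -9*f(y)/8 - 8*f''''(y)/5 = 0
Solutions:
 f(y) = (C1*sin(sqrt(3)*5^(1/4)*y/4) + C2*cos(sqrt(3)*5^(1/4)*y/4))*exp(-sqrt(3)*5^(1/4)*y/4) + (C3*sin(sqrt(3)*5^(1/4)*y/4) + C4*cos(sqrt(3)*5^(1/4)*y/4))*exp(sqrt(3)*5^(1/4)*y/4)


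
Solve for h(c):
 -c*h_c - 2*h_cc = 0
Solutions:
 h(c) = C1 + C2*erf(c/2)


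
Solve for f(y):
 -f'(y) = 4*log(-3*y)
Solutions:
 f(y) = C1 - 4*y*log(-y) + 4*y*(1 - log(3))


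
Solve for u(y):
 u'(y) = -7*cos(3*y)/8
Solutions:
 u(y) = C1 - 7*sin(3*y)/24


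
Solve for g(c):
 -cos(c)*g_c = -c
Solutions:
 g(c) = C1 + Integral(c/cos(c), c)


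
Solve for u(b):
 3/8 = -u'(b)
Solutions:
 u(b) = C1 - 3*b/8


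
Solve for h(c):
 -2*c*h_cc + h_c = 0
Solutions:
 h(c) = C1 + C2*c^(3/2)


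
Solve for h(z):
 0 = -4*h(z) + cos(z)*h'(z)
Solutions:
 h(z) = C1*(sin(z)^2 + 2*sin(z) + 1)/(sin(z)^2 - 2*sin(z) + 1)


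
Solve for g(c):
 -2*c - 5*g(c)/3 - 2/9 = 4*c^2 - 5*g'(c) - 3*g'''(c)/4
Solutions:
 g(c) = C1*exp(10^(1/3)*c*(-(3 + sqrt(89))^(1/3) + 2*10^(1/3)/(3 + sqrt(89))^(1/3))/6)*sin(10^(1/3)*sqrt(3)*c*(2*10^(1/3)/(3 + sqrt(89))^(1/3) + (3 + sqrt(89))^(1/3))/6) + C2*exp(10^(1/3)*c*(-(3 + sqrt(89))^(1/3) + 2*10^(1/3)/(3 + sqrt(89))^(1/3))/6)*cos(10^(1/3)*sqrt(3)*c*(2*10^(1/3)/(3 + sqrt(89))^(1/3) + (3 + sqrt(89))^(1/3))/6) + C3*exp(-10^(1/3)*c*(-(3 + sqrt(89))^(1/3) + 2*10^(1/3)/(3 + sqrt(89))^(1/3))/3) - 12*c^2/5 - 78*c/5 - 704/15


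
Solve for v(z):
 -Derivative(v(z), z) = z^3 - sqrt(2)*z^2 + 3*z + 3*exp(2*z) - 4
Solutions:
 v(z) = C1 - z^4/4 + sqrt(2)*z^3/3 - 3*z^2/2 + 4*z - 3*exp(2*z)/2


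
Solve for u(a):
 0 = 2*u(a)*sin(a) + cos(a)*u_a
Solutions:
 u(a) = C1*cos(a)^2


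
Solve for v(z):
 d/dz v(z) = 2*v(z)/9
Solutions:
 v(z) = C1*exp(2*z/9)


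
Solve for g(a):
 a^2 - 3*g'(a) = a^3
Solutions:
 g(a) = C1 - a^4/12 + a^3/9


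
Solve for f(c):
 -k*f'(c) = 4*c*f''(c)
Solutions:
 f(c) = C1 + c^(1 - re(k)/4)*(C2*sin(log(c)*Abs(im(k))/4) + C3*cos(log(c)*im(k)/4))


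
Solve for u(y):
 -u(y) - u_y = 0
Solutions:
 u(y) = C1*exp(-y)


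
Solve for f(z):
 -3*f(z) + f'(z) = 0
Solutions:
 f(z) = C1*exp(3*z)


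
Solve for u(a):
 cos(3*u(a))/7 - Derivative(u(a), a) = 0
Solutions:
 -a/7 - log(sin(3*u(a)) - 1)/6 + log(sin(3*u(a)) + 1)/6 = C1


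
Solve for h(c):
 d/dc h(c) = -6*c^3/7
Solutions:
 h(c) = C1 - 3*c^4/14


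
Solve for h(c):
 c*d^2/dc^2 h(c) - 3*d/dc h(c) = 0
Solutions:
 h(c) = C1 + C2*c^4


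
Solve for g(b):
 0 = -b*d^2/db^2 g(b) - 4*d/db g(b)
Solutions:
 g(b) = C1 + C2/b^3


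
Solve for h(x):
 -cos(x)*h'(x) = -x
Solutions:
 h(x) = C1 + Integral(x/cos(x), x)


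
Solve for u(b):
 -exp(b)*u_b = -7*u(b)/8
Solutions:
 u(b) = C1*exp(-7*exp(-b)/8)


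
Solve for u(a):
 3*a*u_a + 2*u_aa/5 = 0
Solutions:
 u(a) = C1 + C2*erf(sqrt(15)*a/2)


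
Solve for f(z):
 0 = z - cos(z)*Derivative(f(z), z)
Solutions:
 f(z) = C1 + Integral(z/cos(z), z)


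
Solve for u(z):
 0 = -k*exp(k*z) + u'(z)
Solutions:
 u(z) = C1 + exp(k*z)


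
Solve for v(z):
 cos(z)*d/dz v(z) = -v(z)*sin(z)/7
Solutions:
 v(z) = C1*cos(z)^(1/7)


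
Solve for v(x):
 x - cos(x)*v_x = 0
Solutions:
 v(x) = C1 + Integral(x/cos(x), x)


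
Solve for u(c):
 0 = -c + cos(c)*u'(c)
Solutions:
 u(c) = C1 + Integral(c/cos(c), c)


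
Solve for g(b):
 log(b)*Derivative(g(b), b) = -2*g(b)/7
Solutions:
 g(b) = C1*exp(-2*li(b)/7)


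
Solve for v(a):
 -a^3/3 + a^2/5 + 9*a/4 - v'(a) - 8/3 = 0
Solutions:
 v(a) = C1 - a^4/12 + a^3/15 + 9*a^2/8 - 8*a/3


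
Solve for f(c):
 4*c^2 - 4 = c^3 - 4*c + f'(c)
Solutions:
 f(c) = C1 - c^4/4 + 4*c^3/3 + 2*c^2 - 4*c


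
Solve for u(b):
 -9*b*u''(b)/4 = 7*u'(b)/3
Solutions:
 u(b) = C1 + C2/b^(1/27)


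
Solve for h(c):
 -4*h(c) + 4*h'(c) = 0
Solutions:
 h(c) = C1*exp(c)


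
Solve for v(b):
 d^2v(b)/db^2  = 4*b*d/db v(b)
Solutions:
 v(b) = C1 + C2*erfi(sqrt(2)*b)


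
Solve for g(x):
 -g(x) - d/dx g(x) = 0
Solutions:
 g(x) = C1*exp(-x)


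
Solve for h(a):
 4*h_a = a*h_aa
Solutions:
 h(a) = C1 + C2*a^5


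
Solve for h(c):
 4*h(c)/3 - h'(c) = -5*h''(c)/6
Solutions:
 h(c) = (C1*sin(sqrt(31)*c/5) + C2*cos(sqrt(31)*c/5))*exp(3*c/5)


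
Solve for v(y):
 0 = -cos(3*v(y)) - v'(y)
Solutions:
 v(y) = -asin((C1 + exp(6*y))/(C1 - exp(6*y)))/3 + pi/3
 v(y) = asin((C1 + exp(6*y))/(C1 - exp(6*y)))/3


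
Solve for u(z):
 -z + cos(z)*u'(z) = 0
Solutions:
 u(z) = C1 + Integral(z/cos(z), z)


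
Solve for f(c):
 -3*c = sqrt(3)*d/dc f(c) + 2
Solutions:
 f(c) = C1 - sqrt(3)*c^2/2 - 2*sqrt(3)*c/3


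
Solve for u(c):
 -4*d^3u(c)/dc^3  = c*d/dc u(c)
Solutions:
 u(c) = C1 + Integral(C2*airyai(-2^(1/3)*c/2) + C3*airybi(-2^(1/3)*c/2), c)


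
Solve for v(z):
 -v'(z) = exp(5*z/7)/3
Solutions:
 v(z) = C1 - 7*exp(5*z/7)/15


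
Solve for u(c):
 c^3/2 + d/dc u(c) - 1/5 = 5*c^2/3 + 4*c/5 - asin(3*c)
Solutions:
 u(c) = C1 - c^4/8 + 5*c^3/9 + 2*c^2/5 - c*asin(3*c) + c/5 - sqrt(1 - 9*c^2)/3


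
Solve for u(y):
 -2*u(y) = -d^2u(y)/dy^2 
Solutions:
 u(y) = C1*exp(-sqrt(2)*y) + C2*exp(sqrt(2)*y)


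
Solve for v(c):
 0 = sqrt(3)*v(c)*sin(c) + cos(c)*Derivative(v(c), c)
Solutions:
 v(c) = C1*cos(c)^(sqrt(3))


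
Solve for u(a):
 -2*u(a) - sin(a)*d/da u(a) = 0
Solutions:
 u(a) = C1*(cos(a) + 1)/(cos(a) - 1)


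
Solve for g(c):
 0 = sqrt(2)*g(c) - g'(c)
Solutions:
 g(c) = C1*exp(sqrt(2)*c)


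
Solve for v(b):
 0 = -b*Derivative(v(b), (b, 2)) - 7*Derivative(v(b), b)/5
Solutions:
 v(b) = C1 + C2/b^(2/5)


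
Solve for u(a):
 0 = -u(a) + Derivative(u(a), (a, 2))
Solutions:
 u(a) = C1*exp(-a) + C2*exp(a)


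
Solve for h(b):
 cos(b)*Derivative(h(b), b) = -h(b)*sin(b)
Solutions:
 h(b) = C1*cos(b)


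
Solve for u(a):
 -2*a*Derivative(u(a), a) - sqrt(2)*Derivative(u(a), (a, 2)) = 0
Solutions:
 u(a) = C1 + C2*erf(2^(3/4)*a/2)


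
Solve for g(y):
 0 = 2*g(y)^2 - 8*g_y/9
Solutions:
 g(y) = -4/(C1 + 9*y)


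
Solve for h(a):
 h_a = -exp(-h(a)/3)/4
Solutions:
 h(a) = 3*log(C1 - a/12)


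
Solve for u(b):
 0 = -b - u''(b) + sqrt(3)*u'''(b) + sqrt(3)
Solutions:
 u(b) = C1 + C2*b + C3*exp(sqrt(3)*b/3) - b^3/6


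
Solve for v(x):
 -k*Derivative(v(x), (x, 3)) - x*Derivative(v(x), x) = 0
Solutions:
 v(x) = C1 + Integral(C2*airyai(x*(-1/k)^(1/3)) + C3*airybi(x*(-1/k)^(1/3)), x)


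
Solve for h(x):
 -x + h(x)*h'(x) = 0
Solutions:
 h(x) = -sqrt(C1 + x^2)
 h(x) = sqrt(C1 + x^2)


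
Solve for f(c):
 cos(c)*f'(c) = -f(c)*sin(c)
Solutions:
 f(c) = C1*cos(c)


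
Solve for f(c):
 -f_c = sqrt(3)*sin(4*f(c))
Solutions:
 f(c) = -acos((-C1 - exp(8*sqrt(3)*c))/(C1 - exp(8*sqrt(3)*c)))/4 + pi/2
 f(c) = acos((-C1 - exp(8*sqrt(3)*c))/(C1 - exp(8*sqrt(3)*c)))/4


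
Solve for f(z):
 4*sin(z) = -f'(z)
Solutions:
 f(z) = C1 + 4*cos(z)


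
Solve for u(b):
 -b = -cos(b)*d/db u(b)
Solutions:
 u(b) = C1 + Integral(b/cos(b), b)


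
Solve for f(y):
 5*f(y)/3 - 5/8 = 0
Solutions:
 f(y) = 3/8


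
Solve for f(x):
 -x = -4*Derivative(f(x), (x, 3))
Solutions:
 f(x) = C1 + C2*x + C3*x^2 + x^4/96


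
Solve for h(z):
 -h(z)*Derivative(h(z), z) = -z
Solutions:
 h(z) = -sqrt(C1 + z^2)
 h(z) = sqrt(C1 + z^2)


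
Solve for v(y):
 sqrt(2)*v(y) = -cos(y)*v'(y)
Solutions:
 v(y) = C1*(sin(y) - 1)^(sqrt(2)/2)/(sin(y) + 1)^(sqrt(2)/2)


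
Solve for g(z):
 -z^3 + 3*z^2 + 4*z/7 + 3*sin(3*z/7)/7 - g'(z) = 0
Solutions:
 g(z) = C1 - z^4/4 + z^3 + 2*z^2/7 - cos(3*z/7)


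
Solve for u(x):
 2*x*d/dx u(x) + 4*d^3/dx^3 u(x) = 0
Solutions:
 u(x) = C1 + Integral(C2*airyai(-2^(2/3)*x/2) + C3*airybi(-2^(2/3)*x/2), x)


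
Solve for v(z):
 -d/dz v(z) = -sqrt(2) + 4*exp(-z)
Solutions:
 v(z) = C1 + sqrt(2)*z + 4*exp(-z)


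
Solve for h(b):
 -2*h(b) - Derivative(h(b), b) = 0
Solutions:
 h(b) = C1*exp(-2*b)


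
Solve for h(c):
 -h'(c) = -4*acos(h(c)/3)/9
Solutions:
 Integral(1/acos(_y/3), (_y, h(c))) = C1 + 4*c/9


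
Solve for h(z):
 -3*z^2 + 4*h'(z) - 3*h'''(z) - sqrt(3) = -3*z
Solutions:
 h(z) = C1 + C2*exp(-2*sqrt(3)*z/3) + C3*exp(2*sqrt(3)*z/3) + z^3/4 - 3*z^2/8 + sqrt(3)*z/4 + 9*z/8


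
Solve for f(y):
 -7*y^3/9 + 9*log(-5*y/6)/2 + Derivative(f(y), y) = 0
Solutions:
 f(y) = C1 + 7*y^4/36 - 9*y*log(-y)/2 + 9*y*(-log(5) + 1 + log(6))/2


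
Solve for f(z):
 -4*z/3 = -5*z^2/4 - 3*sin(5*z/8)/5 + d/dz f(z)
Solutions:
 f(z) = C1 + 5*z^3/12 - 2*z^2/3 - 24*cos(5*z/8)/25


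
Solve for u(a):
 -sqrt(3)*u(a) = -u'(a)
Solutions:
 u(a) = C1*exp(sqrt(3)*a)


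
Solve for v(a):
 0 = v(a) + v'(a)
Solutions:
 v(a) = C1*exp(-a)


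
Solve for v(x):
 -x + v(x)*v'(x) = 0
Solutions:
 v(x) = -sqrt(C1 + x^2)
 v(x) = sqrt(C1 + x^2)


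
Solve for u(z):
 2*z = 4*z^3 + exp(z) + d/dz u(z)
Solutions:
 u(z) = C1 - z^4 + z^2 - exp(z)


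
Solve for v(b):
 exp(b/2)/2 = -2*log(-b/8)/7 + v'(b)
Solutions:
 v(b) = C1 + 2*b*log(-b)/7 + 2*b*(-3*log(2) - 1)/7 + exp(b/2)


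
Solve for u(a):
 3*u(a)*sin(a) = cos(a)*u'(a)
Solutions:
 u(a) = C1/cos(a)^3


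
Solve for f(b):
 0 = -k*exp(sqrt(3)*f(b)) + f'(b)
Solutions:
 f(b) = sqrt(3)*(2*log(-1/(C1 + b*k)) - log(3))/6


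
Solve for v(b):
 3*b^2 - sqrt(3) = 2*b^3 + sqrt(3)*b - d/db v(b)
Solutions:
 v(b) = C1 + b^4/2 - b^3 + sqrt(3)*b^2/2 + sqrt(3)*b


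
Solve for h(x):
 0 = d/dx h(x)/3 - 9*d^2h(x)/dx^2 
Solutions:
 h(x) = C1 + C2*exp(x/27)


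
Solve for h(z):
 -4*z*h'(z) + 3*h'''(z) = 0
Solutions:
 h(z) = C1 + Integral(C2*airyai(6^(2/3)*z/3) + C3*airybi(6^(2/3)*z/3), z)


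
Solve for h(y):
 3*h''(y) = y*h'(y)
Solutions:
 h(y) = C1 + C2*erfi(sqrt(6)*y/6)


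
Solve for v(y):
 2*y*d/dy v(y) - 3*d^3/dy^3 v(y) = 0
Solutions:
 v(y) = C1 + Integral(C2*airyai(2^(1/3)*3^(2/3)*y/3) + C3*airybi(2^(1/3)*3^(2/3)*y/3), y)


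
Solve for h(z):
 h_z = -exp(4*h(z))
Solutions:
 h(z) = log(-I*(1/(C1 + 4*z))^(1/4))
 h(z) = log(I*(1/(C1 + 4*z))^(1/4))
 h(z) = log(-(1/(C1 + 4*z))^(1/4))
 h(z) = log(1/(C1 + 4*z))/4


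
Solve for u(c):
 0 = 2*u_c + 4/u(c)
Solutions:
 u(c) = -sqrt(C1 - 4*c)
 u(c) = sqrt(C1 - 4*c)


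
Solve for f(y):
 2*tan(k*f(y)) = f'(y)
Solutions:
 f(y) = Piecewise((-asin(exp(C1*k + 2*k*y))/k + pi/k, Ne(k, 0)), (nan, True))
 f(y) = Piecewise((asin(exp(C1*k + 2*k*y))/k, Ne(k, 0)), (nan, True))


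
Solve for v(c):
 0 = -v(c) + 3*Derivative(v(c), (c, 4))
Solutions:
 v(c) = C1*exp(-3^(3/4)*c/3) + C2*exp(3^(3/4)*c/3) + C3*sin(3^(3/4)*c/3) + C4*cos(3^(3/4)*c/3)


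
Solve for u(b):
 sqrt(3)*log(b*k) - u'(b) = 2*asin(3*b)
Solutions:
 u(b) = C1 + sqrt(3)*b*(log(b*k) - 1) - 2*b*asin(3*b) - 2*sqrt(1 - 9*b^2)/3


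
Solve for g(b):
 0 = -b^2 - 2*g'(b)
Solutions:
 g(b) = C1 - b^3/6


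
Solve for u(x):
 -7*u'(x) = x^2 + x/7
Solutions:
 u(x) = C1 - x^3/21 - x^2/98


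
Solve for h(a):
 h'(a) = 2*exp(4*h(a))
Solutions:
 h(a) = log(-(-1/(C1 + 8*a))^(1/4))
 h(a) = log(-1/(C1 + 8*a))/4
 h(a) = log(-I*(-1/(C1 + 8*a))^(1/4))
 h(a) = log(I*(-1/(C1 + 8*a))^(1/4))


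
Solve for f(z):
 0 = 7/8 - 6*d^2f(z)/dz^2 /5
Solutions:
 f(z) = C1 + C2*z + 35*z^2/96


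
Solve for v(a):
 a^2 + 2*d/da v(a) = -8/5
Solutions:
 v(a) = C1 - a^3/6 - 4*a/5


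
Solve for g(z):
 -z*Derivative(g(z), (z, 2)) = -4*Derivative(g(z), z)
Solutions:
 g(z) = C1 + C2*z^5


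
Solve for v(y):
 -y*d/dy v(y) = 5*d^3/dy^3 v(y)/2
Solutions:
 v(y) = C1 + Integral(C2*airyai(-2^(1/3)*5^(2/3)*y/5) + C3*airybi(-2^(1/3)*5^(2/3)*y/5), y)


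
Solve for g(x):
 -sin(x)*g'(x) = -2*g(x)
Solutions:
 g(x) = C1*(cos(x) - 1)/(cos(x) + 1)


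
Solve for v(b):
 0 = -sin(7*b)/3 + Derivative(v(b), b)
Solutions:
 v(b) = C1 - cos(7*b)/21


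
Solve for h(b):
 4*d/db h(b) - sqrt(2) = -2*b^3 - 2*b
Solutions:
 h(b) = C1 - b^4/8 - b^2/4 + sqrt(2)*b/4


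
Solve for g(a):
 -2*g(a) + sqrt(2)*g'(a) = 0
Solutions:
 g(a) = C1*exp(sqrt(2)*a)


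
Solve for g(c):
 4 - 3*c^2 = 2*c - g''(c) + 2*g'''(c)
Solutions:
 g(c) = C1 + C2*c + C3*exp(c/2) + c^4/4 + 7*c^3/3 + 12*c^2


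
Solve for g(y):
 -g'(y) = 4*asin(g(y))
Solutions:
 Integral(1/asin(_y), (_y, g(y))) = C1 - 4*y


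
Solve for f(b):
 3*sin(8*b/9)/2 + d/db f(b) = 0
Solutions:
 f(b) = C1 + 27*cos(8*b/9)/16


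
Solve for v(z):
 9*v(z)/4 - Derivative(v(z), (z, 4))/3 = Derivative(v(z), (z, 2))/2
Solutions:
 v(z) = C1*exp(-sqrt(3)*z*sqrt(-1 + sqrt(13))/2) + C2*exp(sqrt(3)*z*sqrt(-1 + sqrt(13))/2) + C3*sin(sqrt(3)*z*sqrt(1 + sqrt(13))/2) + C4*cos(sqrt(3)*z*sqrt(1 + sqrt(13))/2)


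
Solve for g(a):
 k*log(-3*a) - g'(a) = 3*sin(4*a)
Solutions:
 g(a) = C1 + a*k*(log(-a) - 1) + a*k*log(3) + 3*cos(4*a)/4


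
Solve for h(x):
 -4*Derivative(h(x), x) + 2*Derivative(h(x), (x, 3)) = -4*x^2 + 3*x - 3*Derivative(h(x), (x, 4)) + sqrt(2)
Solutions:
 h(x) = C1 + C2*exp(-x*(2*2^(2/3)/(9*sqrt(705) + 239)^(1/3) + 4 + 2^(1/3)*(9*sqrt(705) + 239)^(1/3))/18)*sin(2^(1/3)*sqrt(3)*x*(-(9*sqrt(705) + 239)^(1/3) + 2*2^(1/3)/(9*sqrt(705) + 239)^(1/3))/18) + C3*exp(-x*(2*2^(2/3)/(9*sqrt(705) + 239)^(1/3) + 4 + 2^(1/3)*(9*sqrt(705) + 239)^(1/3))/18)*cos(2^(1/3)*sqrt(3)*x*(-(9*sqrt(705) + 239)^(1/3) + 2*2^(1/3)/(9*sqrt(705) + 239)^(1/3))/18) + C4*exp(x*(-2 + 2*2^(2/3)/(9*sqrt(705) + 239)^(1/3) + 2^(1/3)*(9*sqrt(705) + 239)^(1/3))/9) + x^3/3 - 3*x^2/8 - sqrt(2)*x/4 + x


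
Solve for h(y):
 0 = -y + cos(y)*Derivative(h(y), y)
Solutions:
 h(y) = C1 + Integral(y/cos(y), y)


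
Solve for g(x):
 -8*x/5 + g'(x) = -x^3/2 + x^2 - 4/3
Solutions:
 g(x) = C1 - x^4/8 + x^3/3 + 4*x^2/5 - 4*x/3


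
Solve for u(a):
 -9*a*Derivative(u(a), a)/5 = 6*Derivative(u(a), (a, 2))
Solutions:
 u(a) = C1 + C2*erf(sqrt(15)*a/10)


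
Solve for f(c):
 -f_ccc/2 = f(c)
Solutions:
 f(c) = C3*exp(-2^(1/3)*c) + (C1*sin(2^(1/3)*sqrt(3)*c/2) + C2*cos(2^(1/3)*sqrt(3)*c/2))*exp(2^(1/3)*c/2)


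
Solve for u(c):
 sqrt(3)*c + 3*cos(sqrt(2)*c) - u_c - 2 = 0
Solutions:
 u(c) = C1 + sqrt(3)*c^2/2 - 2*c + 3*sqrt(2)*sin(sqrt(2)*c)/2


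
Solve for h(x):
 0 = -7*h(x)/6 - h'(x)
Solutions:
 h(x) = C1*exp(-7*x/6)


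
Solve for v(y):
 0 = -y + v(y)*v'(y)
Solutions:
 v(y) = -sqrt(C1 + y^2)
 v(y) = sqrt(C1 + y^2)


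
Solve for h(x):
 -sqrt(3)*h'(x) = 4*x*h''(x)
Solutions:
 h(x) = C1 + C2*x^(1 - sqrt(3)/4)


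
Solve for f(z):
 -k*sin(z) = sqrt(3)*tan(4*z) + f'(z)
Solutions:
 f(z) = C1 + k*cos(z) + sqrt(3)*log(cos(4*z))/4


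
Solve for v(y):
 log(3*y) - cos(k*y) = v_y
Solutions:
 v(y) = C1 + y*log(y) - y + y*log(3) - Piecewise((sin(k*y)/k, Ne(k, 0)), (y, True))


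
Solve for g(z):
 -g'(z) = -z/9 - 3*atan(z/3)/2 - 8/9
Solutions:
 g(z) = C1 + z^2/18 + 3*z*atan(z/3)/2 + 8*z/9 - 9*log(z^2 + 9)/4


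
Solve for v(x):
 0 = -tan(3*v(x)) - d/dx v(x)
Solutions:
 v(x) = -asin(C1*exp(-3*x))/3 + pi/3
 v(x) = asin(C1*exp(-3*x))/3


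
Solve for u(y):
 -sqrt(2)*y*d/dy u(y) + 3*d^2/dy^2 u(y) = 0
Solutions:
 u(y) = C1 + C2*erfi(2^(3/4)*sqrt(3)*y/6)


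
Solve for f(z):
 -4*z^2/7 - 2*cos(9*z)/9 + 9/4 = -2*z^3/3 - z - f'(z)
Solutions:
 f(z) = C1 - z^4/6 + 4*z^3/21 - z^2/2 - 9*z/4 + 2*sin(9*z)/81


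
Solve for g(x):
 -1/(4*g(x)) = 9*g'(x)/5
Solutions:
 g(x) = -sqrt(C1 - 10*x)/6
 g(x) = sqrt(C1 - 10*x)/6


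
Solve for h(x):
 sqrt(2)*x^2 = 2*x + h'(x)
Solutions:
 h(x) = C1 + sqrt(2)*x^3/3 - x^2


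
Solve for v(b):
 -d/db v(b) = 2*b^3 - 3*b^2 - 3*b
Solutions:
 v(b) = C1 - b^4/2 + b^3 + 3*b^2/2


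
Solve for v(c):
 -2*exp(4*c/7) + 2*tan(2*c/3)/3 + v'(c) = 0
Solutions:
 v(c) = C1 + 7*exp(4*c/7)/2 + log(cos(2*c/3))


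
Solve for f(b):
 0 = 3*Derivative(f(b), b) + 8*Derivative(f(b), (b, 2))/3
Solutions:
 f(b) = C1 + C2*exp(-9*b/8)


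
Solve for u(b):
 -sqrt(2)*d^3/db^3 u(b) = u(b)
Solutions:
 u(b) = C3*exp(-2^(5/6)*b/2) + (C1*sin(2^(5/6)*sqrt(3)*b/4) + C2*cos(2^(5/6)*sqrt(3)*b/4))*exp(2^(5/6)*b/4)


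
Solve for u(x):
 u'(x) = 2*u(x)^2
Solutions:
 u(x) = -1/(C1 + 2*x)


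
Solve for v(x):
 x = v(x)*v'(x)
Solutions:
 v(x) = -sqrt(C1 + x^2)
 v(x) = sqrt(C1 + x^2)


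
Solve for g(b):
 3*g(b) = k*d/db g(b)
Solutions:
 g(b) = C1*exp(3*b/k)


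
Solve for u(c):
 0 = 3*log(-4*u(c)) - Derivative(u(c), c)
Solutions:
 -Integral(1/(log(-_y) + 2*log(2)), (_y, u(c)))/3 = C1 - c


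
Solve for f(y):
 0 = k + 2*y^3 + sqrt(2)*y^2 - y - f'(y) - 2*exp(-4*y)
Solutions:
 f(y) = C1 + k*y + y^4/2 + sqrt(2)*y^3/3 - y^2/2 + exp(-4*y)/2


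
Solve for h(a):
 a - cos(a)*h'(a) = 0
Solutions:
 h(a) = C1 + Integral(a/cos(a), a)


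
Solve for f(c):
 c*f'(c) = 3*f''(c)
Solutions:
 f(c) = C1 + C2*erfi(sqrt(6)*c/6)


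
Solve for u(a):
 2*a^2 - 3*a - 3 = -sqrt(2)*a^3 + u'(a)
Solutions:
 u(a) = C1 + sqrt(2)*a^4/4 + 2*a^3/3 - 3*a^2/2 - 3*a


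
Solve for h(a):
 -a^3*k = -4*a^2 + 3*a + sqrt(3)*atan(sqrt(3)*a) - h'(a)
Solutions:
 h(a) = C1 + a^4*k/4 - 4*a^3/3 + 3*a^2/2 + sqrt(3)*(a*atan(sqrt(3)*a) - sqrt(3)*log(3*a^2 + 1)/6)
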